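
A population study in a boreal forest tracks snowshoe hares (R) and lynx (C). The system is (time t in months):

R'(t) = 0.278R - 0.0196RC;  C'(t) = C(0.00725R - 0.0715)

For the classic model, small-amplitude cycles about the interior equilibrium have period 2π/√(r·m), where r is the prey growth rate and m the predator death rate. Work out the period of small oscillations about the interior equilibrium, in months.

T ≈ 44.6 months

Here r = 0.278 and m = 0.0715, so r·m = 0.0199.
ω = √0.0199 = 0.141 per month, hence T = 2π/ω ≈ 44.6 months.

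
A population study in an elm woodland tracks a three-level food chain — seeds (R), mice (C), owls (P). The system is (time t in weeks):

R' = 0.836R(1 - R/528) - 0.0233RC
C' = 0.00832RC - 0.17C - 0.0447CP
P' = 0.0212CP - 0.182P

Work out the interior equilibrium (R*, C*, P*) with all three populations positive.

R* ≈ 402, C* ≈ 8.58, P* ≈ 71

From dP/dt = 0: 0.0212C* = 0.182, so C* = 8.58.
From dR/dt = 0: 0.836(1 - R*/528) = 0.0233·8.58, giving R* = 528·(1 - 0.239) = 402.
From dC/dt = 0: 0.00832·402 - 0.17 = 0.0447P*, so P* = 3.17/0.0447 = 71.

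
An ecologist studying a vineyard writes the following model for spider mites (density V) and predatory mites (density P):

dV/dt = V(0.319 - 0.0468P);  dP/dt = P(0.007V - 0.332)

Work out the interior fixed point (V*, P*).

Set dP/dt = 0 with P > 0: 0.007V - 0.332 = 0, so V* = 0.332/0.007 = 47.4.
Set dV/dt = 0 with V > 0: 0.319 - 0.0468P = 0, so P* = 0.319/0.0468 = 6.82.

V* ≈ 47.4, P* ≈ 6.82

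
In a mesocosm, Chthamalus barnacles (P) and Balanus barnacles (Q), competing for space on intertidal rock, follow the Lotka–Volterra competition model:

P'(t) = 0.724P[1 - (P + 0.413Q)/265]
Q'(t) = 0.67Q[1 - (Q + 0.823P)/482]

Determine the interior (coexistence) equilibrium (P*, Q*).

P* ≈ 99.9, Q* ≈ 400

Setting both brackets to zero gives the nullclines P + 0.413Q = 265 and 0.823P + Q = 482.
Substituting Q = 482 - 0.823P into the first: P(1 - 0.413·0.823) = 265 - 0.413·482.
So P* = 65.9/0.66 = 99.9, and then Q* = 482 - 0.823·99.9 = 400.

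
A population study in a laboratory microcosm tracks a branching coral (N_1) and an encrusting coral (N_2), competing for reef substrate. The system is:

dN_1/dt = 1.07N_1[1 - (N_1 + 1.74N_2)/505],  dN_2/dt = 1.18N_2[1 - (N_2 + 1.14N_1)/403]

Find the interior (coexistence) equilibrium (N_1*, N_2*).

Setting both brackets to zero gives the nullclines N_1 + 1.74N_2 = 505 and 1.14N_1 + N_2 = 403.
Substituting N_2 = 403 - 1.14N_1 into the first: N_1(1 - 1.74·1.14) = 505 - 1.74·403.
So N_1* = -196/-0.984 = 199, and then N_2* = 403 - 1.14·199 = 176.

N_1* ≈ 199, N_2* ≈ 176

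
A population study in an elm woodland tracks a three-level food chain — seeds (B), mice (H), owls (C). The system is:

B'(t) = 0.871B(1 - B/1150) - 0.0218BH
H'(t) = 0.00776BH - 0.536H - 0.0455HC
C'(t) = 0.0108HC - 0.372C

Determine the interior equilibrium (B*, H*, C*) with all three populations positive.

From dC/dt = 0: 0.0108H* = 0.372, so H* = 34.4.
From dB/dt = 0: 0.871(1 - B*/1150) = 0.0218·34.4, giving B* = 1150·(1 - 0.862) = 159.
From dH/dt = 0: 0.00776·159 - 0.536 = 0.0455C*, so C* = 0.695/0.0455 = 15.3.

B* ≈ 159, H* ≈ 34.4, C* ≈ 15.3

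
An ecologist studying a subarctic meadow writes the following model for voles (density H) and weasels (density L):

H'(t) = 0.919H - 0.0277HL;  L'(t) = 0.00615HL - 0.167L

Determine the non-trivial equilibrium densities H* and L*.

H* ≈ 27.2, L* ≈ 33.2

Set dL/dt = 0 with L > 0: 0.00615H - 0.167 = 0, so H* = 0.167/0.00615 = 27.2.
Set dH/dt = 0 with H > 0: 0.919 - 0.0277L = 0, so L* = 0.919/0.0277 = 33.2.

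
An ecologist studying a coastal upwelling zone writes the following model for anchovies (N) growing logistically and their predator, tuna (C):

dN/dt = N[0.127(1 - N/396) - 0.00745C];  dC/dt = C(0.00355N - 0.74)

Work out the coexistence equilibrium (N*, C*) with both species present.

From dC/dt = 0 with C > 0: 0.00355N* = 0.74, so N* = 208.
Substitute into dN/dt = 0: 0.127(1 - 208/396) = 0.00745C*.
The bracket is 0.474, giving C* = 0.0601/0.00745 = 8.07.

N* ≈ 208, C* ≈ 8.07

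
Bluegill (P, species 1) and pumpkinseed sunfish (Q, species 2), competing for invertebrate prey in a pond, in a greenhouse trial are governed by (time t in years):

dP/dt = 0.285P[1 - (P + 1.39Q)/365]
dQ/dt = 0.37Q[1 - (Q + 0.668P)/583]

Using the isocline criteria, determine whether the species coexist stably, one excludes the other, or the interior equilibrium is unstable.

species 2 excludes species 1

Compare the nullcline intercepts: K1/α12 = 365/1.39 = 263 < K2 = 583; K2/α21 = 583/0.668 = 873 > K1 = 365.
Since the inequalities point opposite ways, species 2 can invade but species 1 cannot.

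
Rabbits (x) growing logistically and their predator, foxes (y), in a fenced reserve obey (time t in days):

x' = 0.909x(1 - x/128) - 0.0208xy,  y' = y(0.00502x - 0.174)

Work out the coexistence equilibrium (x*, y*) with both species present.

From dy/dt = 0 with y > 0: 0.00502x* = 0.174, so x* = 34.7.
Substitute into dx/dt = 0: 0.909(1 - 34.7/128) = 0.0208y*.
The bracket is 0.729, giving y* = 0.663/0.0208 = 31.9.

x* ≈ 34.7, y* ≈ 31.9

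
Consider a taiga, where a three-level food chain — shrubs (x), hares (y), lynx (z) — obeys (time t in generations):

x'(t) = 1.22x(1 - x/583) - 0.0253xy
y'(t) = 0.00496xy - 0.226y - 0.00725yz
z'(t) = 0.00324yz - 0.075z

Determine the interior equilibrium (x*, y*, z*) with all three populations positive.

x* ≈ 303, y* ≈ 23.1, z* ≈ 176

From dz/dt = 0: 0.00324y* = 0.075, so y* = 23.1.
From dx/dt = 0: 1.22(1 - x*/583) = 0.0253·23.1, giving x* = 583·(1 - 0.48) = 303.
From dy/dt = 0: 0.00496·303 - 0.226 = 0.00725z*, so z* = 1.28/0.00725 = 176.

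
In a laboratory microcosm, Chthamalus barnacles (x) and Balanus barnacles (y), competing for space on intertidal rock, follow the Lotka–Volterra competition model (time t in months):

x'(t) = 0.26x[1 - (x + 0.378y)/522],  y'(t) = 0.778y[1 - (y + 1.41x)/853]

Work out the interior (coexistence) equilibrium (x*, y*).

Setting both brackets to zero gives the nullclines x + 0.378y = 522 and 1.41x + y = 853.
Substituting y = 853 - 1.41x into the first: x(1 - 0.378·1.41) = 522 - 0.378·853.
So x* = 200/0.467 = 427, and then y* = 853 - 1.41·427 = 250.

x* ≈ 427, y* ≈ 250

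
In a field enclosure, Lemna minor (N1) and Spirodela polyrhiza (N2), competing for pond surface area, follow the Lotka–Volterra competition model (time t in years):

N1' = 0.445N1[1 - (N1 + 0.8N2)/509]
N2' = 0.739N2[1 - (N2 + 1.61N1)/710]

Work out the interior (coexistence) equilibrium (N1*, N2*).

N1* ≈ 205, N2* ≈ 380

Setting both brackets to zero gives the nullclines N1 + 0.8N2 = 509 and 1.61N1 + N2 = 710.
Substituting N2 = 710 - 1.61N1 into the first: N1(1 - 0.8·1.61) = 509 - 0.8·710.
So N1* = -59/-0.288 = 205, and then N2* = 710 - 1.61·205 = 380.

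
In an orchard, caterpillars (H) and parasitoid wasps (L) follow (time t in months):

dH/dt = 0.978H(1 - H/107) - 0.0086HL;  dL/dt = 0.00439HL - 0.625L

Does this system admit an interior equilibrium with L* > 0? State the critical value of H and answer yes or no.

Threshold H = 142; K < 142, so no, the predator goes extinct.

The predator equation gives dL/dt > 0 only when H > 0.625/0.00439 = 142.
Without the predator, H → K = 107. Since 107 < 142, the predator cannot invade.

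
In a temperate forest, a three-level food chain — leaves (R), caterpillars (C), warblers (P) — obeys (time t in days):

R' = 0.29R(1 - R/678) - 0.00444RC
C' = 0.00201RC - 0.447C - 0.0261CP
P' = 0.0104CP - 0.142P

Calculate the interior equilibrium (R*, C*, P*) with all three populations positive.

R* ≈ 536, C* ≈ 13.7, P* ≈ 24.2

From dP/dt = 0: 0.0104C* = 0.142, so C* = 13.7.
From dR/dt = 0: 0.29(1 - R*/678) = 0.00444·13.7, giving R* = 678·(1 - 0.209) = 536.
From dC/dt = 0: 0.00201·536 - 0.447 = 0.0261P*, so P* = 0.631/0.0261 = 24.2.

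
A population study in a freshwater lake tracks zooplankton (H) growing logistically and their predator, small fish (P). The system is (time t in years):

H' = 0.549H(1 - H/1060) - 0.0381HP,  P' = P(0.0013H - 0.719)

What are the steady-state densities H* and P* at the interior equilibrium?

From dP/dt = 0 with P > 0: 0.0013H* = 0.719, so H* = 553.
Substitute into dH/dt = 0: 0.549(1 - 553/1060) = 0.0381P*.
The bracket is 0.478, giving P* = 0.263/0.0381 = 6.89.

H* ≈ 553, P* ≈ 6.89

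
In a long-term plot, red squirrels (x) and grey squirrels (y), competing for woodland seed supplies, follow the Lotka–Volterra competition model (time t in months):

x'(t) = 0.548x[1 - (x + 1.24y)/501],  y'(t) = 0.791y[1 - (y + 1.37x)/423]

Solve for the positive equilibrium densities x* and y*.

x* ≈ 33.7, y* ≈ 377

Setting both brackets to zero gives the nullclines x + 1.24y = 501 and 1.37x + y = 423.
Substituting y = 423 - 1.37x into the first: x(1 - 1.24·1.37) = 501 - 1.24·423.
So x* = -23.5/-0.699 = 33.7, and then y* = 423 - 1.37·33.7 = 377.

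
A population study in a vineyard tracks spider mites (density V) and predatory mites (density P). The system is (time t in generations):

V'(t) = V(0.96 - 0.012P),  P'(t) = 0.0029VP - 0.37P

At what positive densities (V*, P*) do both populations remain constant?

V* ≈ 128, P* ≈ 80

Set dP/dt = 0 with P > 0: 0.0029V - 0.37 = 0, so V* = 0.37/0.0029 = 128.
Set dV/dt = 0 with V > 0: 0.96 - 0.012P = 0, so P* = 0.96/0.012 = 80.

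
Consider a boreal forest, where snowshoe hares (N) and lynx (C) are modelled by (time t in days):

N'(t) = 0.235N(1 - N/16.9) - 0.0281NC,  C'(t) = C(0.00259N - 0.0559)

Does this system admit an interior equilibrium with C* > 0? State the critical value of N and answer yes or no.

Threshold N = 21.6; K < 21.6, so no, the predator goes extinct.

The predator equation gives dC/dt > 0 only when N > 0.0559/0.00259 = 21.6.
Without the predator, N → K = 16.9. Since 16.9 < 21.6, the predator cannot invade.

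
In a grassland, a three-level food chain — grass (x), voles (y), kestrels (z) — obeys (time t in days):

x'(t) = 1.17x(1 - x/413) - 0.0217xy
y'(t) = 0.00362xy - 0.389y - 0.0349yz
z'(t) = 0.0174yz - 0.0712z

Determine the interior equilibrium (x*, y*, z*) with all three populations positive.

x* ≈ 382, y* ≈ 4.09, z* ≈ 28.4

From dz/dt = 0: 0.0174y* = 0.0712, so y* = 4.09.
From dx/dt = 0: 1.17(1 - x*/413) = 0.0217·4.09, giving x* = 413·(1 - 0.0759) = 382.
From dy/dt = 0: 0.00362·382 - 0.389 = 0.0349z*, so z* = 0.993/0.0349 = 28.4.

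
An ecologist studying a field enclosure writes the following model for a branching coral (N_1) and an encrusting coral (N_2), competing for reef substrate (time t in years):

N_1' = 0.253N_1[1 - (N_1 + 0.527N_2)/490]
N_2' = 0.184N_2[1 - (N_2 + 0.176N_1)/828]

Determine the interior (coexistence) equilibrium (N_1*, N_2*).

Setting both brackets to zero gives the nullclines N_1 + 0.527N_2 = 490 and 0.176N_1 + N_2 = 828.
Substituting N_2 = 828 - 0.176N_1 into the first: N_1(1 - 0.527·0.176) = 490 - 0.527·828.
So N_1* = 53.6/0.907 = 59.1, and then N_2* = 828 - 0.176·59.1 = 818.

N_1* ≈ 59.1, N_2* ≈ 818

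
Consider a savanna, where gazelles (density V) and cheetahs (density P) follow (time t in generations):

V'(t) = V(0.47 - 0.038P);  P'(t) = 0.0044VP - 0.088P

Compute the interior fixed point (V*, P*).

Set dP/dt = 0 with P > 0: 0.0044V - 0.088 = 0, so V* = 0.088/0.0044 = 20.
Set dV/dt = 0 with V > 0: 0.47 - 0.038P = 0, so P* = 0.47/0.038 = 12.4.

V* ≈ 20, P* ≈ 12.4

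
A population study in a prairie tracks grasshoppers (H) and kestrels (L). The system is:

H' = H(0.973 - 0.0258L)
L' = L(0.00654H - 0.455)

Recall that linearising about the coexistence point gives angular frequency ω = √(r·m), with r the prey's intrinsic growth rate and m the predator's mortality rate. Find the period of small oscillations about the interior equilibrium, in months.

Here r = 0.973 and m = 0.455, so r·m = 0.443.
ω = √0.443 = 0.665 per month, hence T = 2π/ω ≈ 9.44 months.

T ≈ 9.44 months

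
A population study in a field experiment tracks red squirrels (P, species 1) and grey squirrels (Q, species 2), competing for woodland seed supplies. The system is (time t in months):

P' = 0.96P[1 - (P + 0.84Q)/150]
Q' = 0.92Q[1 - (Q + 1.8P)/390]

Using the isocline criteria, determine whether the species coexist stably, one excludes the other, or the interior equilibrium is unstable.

Compare the nullcline intercepts: K1/α12 = 150/0.84 = 179 < K2 = 390; K2/α21 = 390/1.8 = 217 > K1 = 150.
Since the inequalities point opposite ways, species 2 can invade but species 1 cannot.

species 2 excludes species 1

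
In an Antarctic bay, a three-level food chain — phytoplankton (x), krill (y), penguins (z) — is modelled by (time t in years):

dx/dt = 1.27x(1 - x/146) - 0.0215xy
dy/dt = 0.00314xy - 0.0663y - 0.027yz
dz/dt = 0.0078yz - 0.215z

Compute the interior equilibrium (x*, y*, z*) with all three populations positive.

x* ≈ 77.9, y* ≈ 27.6, z* ≈ 6.6

From dz/dt = 0: 0.0078y* = 0.215, so y* = 27.6.
From dx/dt = 0: 1.27(1 - x*/146) = 0.0215·27.6, giving x* = 146·(1 - 0.467) = 77.9.
From dy/dt = 0: 0.00314·77.9 - 0.0663 = 0.027z*, so z* = 0.178/0.027 = 6.6.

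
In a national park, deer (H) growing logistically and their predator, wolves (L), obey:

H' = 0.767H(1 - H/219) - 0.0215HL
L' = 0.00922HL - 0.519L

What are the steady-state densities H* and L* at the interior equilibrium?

H* ≈ 56.3, L* ≈ 26.5

From dL/dt = 0 with L > 0: 0.00922H* = 0.519, so H* = 56.3.
Substitute into dH/dt = 0: 0.767(1 - 56.3/219) = 0.0215L*.
The bracket is 0.743, giving L* = 0.57/0.0215 = 26.5.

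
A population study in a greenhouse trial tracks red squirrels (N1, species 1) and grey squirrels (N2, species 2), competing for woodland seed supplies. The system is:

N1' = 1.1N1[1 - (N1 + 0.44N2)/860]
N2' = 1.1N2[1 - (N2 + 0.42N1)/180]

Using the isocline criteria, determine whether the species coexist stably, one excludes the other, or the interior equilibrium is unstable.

Compare the nullcline intercepts: K1/α12 = 860/0.44 = 1950 > K2 = 180; K2/α21 = 180/0.42 = 429 < K1 = 860.
Since the inequalities point opposite ways, species 1 can invade but species 2 cannot.

species 1 excludes species 2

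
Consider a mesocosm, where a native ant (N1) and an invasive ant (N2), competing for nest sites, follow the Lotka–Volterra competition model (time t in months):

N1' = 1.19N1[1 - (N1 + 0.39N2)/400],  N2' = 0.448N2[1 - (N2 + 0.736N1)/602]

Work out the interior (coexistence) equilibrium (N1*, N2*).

N1* ≈ 232, N2* ≈ 431

Setting both brackets to zero gives the nullclines N1 + 0.39N2 = 400 and 0.736N1 + N2 = 602.
Substituting N2 = 602 - 0.736N1 into the first: N1(1 - 0.39·0.736) = 400 - 0.39·602.
So N1* = 165/0.713 = 232, and then N2* = 602 - 0.736·232 = 431.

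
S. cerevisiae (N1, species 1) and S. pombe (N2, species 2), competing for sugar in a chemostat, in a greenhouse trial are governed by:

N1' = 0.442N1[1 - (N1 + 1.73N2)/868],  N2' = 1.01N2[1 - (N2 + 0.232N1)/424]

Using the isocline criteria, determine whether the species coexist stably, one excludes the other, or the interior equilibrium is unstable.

stable coexistence

Compare the nullcline intercepts: K1/α12 = 868/1.73 = 502 > K2 = 424; K2/α21 = 424/0.232 = 1830 > K1 = 868.
Since both inequalities hold, each species can invade when rare, so the interior equilibrium is stable.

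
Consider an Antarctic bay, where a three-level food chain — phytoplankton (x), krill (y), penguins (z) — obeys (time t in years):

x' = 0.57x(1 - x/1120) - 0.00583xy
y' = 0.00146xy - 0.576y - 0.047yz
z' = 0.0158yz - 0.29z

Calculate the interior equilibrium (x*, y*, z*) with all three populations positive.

From dz/dt = 0: 0.0158y* = 0.29, so y* = 18.4.
From dx/dt = 0: 0.57(1 - x*/1120) = 0.00583·18.4, giving x* = 1120·(1 - 0.188) = 910.
From dy/dt = 0: 0.00146·910 - 0.576 = 0.047z*, so z* = 0.752/0.047 = 16.

x* ≈ 910, y* ≈ 18.4, z* ≈ 16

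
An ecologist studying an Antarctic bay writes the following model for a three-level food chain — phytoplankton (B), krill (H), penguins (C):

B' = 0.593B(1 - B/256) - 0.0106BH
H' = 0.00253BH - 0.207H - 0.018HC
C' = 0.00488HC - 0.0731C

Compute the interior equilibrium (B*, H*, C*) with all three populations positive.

From dC/dt = 0: 0.00488H* = 0.0731, so H* = 15.
From dB/dt = 0: 0.593(1 - B*/256) = 0.0106·15, giving B* = 256·(1 - 0.268) = 187.
From dH/dt = 0: 0.00253·187 - 0.207 = 0.018C*, so C* = 0.267/0.018 = 14.8.

B* ≈ 187, H* ≈ 15, C* ≈ 14.8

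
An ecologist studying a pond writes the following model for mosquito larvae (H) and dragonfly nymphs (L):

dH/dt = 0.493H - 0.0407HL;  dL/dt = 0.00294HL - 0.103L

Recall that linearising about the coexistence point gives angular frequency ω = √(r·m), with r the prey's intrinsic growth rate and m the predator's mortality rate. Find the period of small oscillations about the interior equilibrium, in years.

Here r = 0.493 and m = 0.103, so r·m = 0.0508.
ω = √0.0508 = 0.225 per year, hence T = 2π/ω ≈ 27.9 years.

T ≈ 27.9 years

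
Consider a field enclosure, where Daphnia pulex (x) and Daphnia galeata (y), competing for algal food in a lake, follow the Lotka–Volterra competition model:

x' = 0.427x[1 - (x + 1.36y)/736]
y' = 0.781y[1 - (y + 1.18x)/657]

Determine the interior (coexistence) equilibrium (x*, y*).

Setting both brackets to zero gives the nullclines x + 1.36y = 736 and 1.18x + y = 657.
Substituting y = 657 - 1.18x into the first: x(1 - 1.36·1.18) = 736 - 1.36·657.
So x* = -158/-0.605 = 260, and then y* = 657 - 1.18·260 = 350.

x* ≈ 260, y* ≈ 350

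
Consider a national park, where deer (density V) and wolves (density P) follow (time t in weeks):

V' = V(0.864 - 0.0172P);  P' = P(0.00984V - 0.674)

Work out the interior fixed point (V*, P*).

Set dP/dt = 0 with P > 0: 0.00984V - 0.674 = 0, so V* = 0.674/0.00984 = 68.5.
Set dV/dt = 0 with V > 0: 0.864 - 0.0172P = 0, so P* = 0.864/0.0172 = 50.2.

V* ≈ 68.5, P* ≈ 50.2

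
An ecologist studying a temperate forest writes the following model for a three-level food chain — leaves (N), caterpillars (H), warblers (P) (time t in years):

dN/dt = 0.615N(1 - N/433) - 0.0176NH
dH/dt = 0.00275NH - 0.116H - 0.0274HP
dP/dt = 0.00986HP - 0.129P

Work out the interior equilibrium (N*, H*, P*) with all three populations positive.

From dP/dt = 0: 0.00986H* = 0.129, so H* = 13.1.
From dN/dt = 0: 0.615(1 - N*/433) = 0.0176·13.1, giving N* = 433·(1 - 0.374) = 271.
From dH/dt = 0: 0.00275·271 - 0.116 = 0.0274P*, so P* = 0.629/0.0274 = 23.

N* ≈ 271, H* ≈ 13.1, P* ≈ 23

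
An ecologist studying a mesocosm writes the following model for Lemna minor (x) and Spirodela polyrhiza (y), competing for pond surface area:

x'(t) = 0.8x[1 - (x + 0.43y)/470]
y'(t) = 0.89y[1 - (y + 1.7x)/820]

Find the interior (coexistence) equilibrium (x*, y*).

Setting both brackets to zero gives the nullclines x + 0.43y = 470 and 1.7x + y = 820.
Substituting y = 820 - 1.7x into the first: x(1 - 0.43·1.7) = 470 - 0.43·820.
So x* = 117/0.269 = 436, and then y* = 820 - 1.7·436 = 78.1.

x* ≈ 436, y* ≈ 78.1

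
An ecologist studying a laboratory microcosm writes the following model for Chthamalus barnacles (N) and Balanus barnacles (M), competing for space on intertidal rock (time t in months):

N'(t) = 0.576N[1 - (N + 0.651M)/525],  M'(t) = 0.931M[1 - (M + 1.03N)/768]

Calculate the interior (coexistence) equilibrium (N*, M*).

Setting both brackets to zero gives the nullclines N + 0.651M = 525 and 1.03N + M = 768.
Substituting M = 768 - 1.03N into the first: N(1 - 0.651·1.03) = 525 - 0.651·768.
So N* = 25/0.329 = 76, and then M* = 768 - 1.03·76 = 690.

N* ≈ 76, M* ≈ 690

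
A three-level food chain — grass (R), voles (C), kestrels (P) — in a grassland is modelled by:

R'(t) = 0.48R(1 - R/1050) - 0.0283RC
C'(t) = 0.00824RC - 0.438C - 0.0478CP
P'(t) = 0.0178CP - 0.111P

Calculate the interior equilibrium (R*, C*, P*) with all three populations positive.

From dP/dt = 0: 0.0178C* = 0.111, so C* = 6.24.
From dR/dt = 0: 0.48(1 - R*/1050) = 0.0283·6.24, giving R* = 1050·(1 - 0.368) = 664.
From dC/dt = 0: 0.00824·664 - 0.438 = 0.0478P*, so P* = 5.03/0.0478 = 105.

R* ≈ 664, C* ≈ 6.24, P* ≈ 105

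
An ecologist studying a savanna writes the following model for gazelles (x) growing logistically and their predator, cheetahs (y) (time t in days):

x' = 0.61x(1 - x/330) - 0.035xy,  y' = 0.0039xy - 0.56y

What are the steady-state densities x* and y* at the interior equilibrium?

x* ≈ 144, y* ≈ 9.85

From dy/dt = 0 with y > 0: 0.0039x* = 0.56, so x* = 144.
Substitute into dx/dt = 0: 0.61(1 - 144/330) = 0.035y*.
The bracket is 0.565, giving y* = 0.345/0.035 = 9.85.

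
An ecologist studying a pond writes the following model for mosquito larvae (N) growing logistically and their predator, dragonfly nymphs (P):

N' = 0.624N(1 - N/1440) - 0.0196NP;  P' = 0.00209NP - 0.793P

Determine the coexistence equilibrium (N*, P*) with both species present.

N* ≈ 379, P* ≈ 23.4

From dP/dt = 0 with P > 0: 0.00209N* = 0.793, so N* = 379.
Substitute into dN/dt = 0: 0.624(1 - 379/1440) = 0.0196P*.
The bracket is 0.737, giving P* = 0.46/0.0196 = 23.4.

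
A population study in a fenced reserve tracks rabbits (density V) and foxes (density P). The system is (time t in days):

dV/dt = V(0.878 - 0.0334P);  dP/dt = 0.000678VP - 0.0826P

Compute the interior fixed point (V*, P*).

Set dP/dt = 0 with P > 0: 0.000678V - 0.0826 = 0, so V* = 0.0826/0.000678 = 122.
Set dV/dt = 0 with V > 0: 0.878 - 0.0334P = 0, so P* = 0.878/0.0334 = 26.3.

V* ≈ 122, P* ≈ 26.3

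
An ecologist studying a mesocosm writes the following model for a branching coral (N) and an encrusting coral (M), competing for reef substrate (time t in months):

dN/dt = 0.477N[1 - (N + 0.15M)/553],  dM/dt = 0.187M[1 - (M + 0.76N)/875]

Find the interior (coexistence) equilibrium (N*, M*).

Setting both brackets to zero gives the nullclines N + 0.15M = 553 and 0.76N + M = 875.
Substituting M = 875 - 0.76N into the first: N(1 - 0.15·0.76) = 553 - 0.15·875.
So N* = 422/0.886 = 476, and then M* = 875 - 0.76·476 = 513.

N* ≈ 476, M* ≈ 513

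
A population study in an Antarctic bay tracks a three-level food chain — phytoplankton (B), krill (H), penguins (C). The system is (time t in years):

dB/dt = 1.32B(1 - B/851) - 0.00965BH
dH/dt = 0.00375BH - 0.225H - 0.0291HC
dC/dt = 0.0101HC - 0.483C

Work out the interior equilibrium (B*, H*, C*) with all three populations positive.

From dC/dt = 0: 0.0101H* = 0.483, so H* = 47.8.
From dB/dt = 0: 1.32(1 - B*/851) = 0.00965·47.8, giving B* = 851·(1 - 0.35) = 553.
From dH/dt = 0: 0.00375·553 - 0.225 = 0.0291C*, so C* = 1.85/0.0291 = 63.6.

B* ≈ 553, H* ≈ 47.8, C* ≈ 63.6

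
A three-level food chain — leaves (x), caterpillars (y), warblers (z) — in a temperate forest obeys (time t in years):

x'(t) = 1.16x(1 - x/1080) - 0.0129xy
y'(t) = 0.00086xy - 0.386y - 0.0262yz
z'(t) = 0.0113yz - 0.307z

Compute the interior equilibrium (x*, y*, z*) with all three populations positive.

x* ≈ 754, y* ≈ 27.2, z* ≈ 10

From dz/dt = 0: 0.0113y* = 0.307, so y* = 27.2.
From dx/dt = 0: 1.16(1 - x*/1080) = 0.0129·27.2, giving x* = 1080·(1 - 0.302) = 754.
From dy/dt = 0: 0.00086·754 - 0.386 = 0.0262z*, so z* = 0.262/0.0262 = 10.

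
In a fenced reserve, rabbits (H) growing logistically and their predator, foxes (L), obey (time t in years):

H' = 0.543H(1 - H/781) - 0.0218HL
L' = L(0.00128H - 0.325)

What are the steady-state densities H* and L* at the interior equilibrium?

H* ≈ 254, L* ≈ 16.8

From dL/dt = 0 with L > 0: 0.00128H* = 0.325, so H* = 254.
Substitute into dH/dt = 0: 0.543(1 - 254/781) = 0.0218L*.
The bracket is 0.675, giving L* = 0.366/0.0218 = 16.8.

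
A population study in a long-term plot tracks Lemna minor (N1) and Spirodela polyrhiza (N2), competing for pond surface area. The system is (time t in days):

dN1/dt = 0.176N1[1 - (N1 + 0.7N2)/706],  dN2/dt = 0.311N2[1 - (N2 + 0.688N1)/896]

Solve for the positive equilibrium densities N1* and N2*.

N1* ≈ 152, N2* ≈ 791

Setting both brackets to zero gives the nullclines N1 + 0.7N2 = 706 and 0.688N1 + N2 = 896.
Substituting N2 = 896 - 0.688N1 into the first: N1(1 - 0.7·0.688) = 706 - 0.7·896.
So N1* = 78.8/0.518 = 152, and then N2* = 896 - 0.688·152 = 791.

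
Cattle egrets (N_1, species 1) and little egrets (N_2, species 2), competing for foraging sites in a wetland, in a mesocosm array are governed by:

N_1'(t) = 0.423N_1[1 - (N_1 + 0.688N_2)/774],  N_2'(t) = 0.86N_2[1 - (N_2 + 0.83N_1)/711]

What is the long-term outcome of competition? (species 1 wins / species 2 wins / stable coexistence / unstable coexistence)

stable coexistence

Compare the nullcline intercepts: K1/α12 = 774/0.688 = 1120 > K2 = 711; K2/α21 = 711/0.83 = 857 > K1 = 774.
Since both inequalities hold, each species can invade when rare, so the interior equilibrium is stable.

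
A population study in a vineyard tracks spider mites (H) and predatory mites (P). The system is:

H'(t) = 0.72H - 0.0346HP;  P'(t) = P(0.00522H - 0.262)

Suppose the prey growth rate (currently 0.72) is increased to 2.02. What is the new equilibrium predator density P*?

At the interior fixed point, setting dH/dt = 0 with H > 0 fixes P* = (prey growth rate)/(HP coefficient) — independent of the other coefficients.
With the change, P* = 2.02/0.0346 = 58.4; it rises from 20.8.

P* ≈ 58.4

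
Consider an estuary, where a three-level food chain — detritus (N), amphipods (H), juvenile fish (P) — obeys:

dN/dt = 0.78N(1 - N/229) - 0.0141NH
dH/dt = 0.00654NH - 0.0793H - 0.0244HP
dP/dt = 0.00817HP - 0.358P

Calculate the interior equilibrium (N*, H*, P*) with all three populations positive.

N* ≈ 47.6, H* ≈ 43.8, P* ≈ 9.51

From dP/dt = 0: 0.00817H* = 0.358, so H* = 43.8.
From dN/dt = 0: 0.78(1 - N*/229) = 0.0141·43.8, giving N* = 229·(1 - 0.792) = 47.6.
From dH/dt = 0: 0.00654·47.6 - 0.0793 = 0.0244P*, so P* = 0.232/0.0244 = 9.51.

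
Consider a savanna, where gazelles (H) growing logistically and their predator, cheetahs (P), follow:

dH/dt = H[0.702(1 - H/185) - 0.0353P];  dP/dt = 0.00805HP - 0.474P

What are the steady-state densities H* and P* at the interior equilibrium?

H* ≈ 58.9, P* ≈ 13.6

From dP/dt = 0 with P > 0: 0.00805H* = 0.474, so H* = 58.9.
Substitute into dH/dt = 0: 0.702(1 - 58.9/185) = 0.0353P*.
The bracket is 0.682, giving P* = 0.479/0.0353 = 13.6.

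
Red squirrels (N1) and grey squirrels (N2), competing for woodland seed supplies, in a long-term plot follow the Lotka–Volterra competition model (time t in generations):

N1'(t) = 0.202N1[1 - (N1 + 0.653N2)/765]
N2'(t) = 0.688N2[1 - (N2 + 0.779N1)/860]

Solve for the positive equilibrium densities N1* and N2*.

N1* ≈ 414, N2* ≈ 537

Setting both brackets to zero gives the nullclines N1 + 0.653N2 = 765 and 0.779N1 + N2 = 860.
Substituting N2 = 860 - 0.779N1 into the first: N1(1 - 0.653·0.779) = 765 - 0.653·860.
So N1* = 203/0.491 = 414, and then N2* = 860 - 0.779·414 = 537.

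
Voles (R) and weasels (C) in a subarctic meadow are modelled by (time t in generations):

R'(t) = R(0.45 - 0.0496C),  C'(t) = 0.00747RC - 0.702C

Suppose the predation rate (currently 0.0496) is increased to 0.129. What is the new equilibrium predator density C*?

C* ≈ 3.49

At the interior fixed point, setting dR/dt = 0 with R > 0 fixes C* = (prey growth rate)/(RC coefficient) — independent of the other coefficients.
With the change, C* = 0.45/0.129 = 3.49; it falls from 9.07.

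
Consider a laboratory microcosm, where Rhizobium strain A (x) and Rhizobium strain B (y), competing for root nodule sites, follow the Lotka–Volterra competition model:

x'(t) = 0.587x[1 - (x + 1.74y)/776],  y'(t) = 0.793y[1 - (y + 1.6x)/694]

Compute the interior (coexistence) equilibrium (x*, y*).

Setting both brackets to zero gives the nullclines x + 1.74y = 776 and 1.6x + y = 694.
Substituting y = 694 - 1.6x into the first: x(1 - 1.74·1.6) = 776 - 1.74·694.
So x* = -432/-1.78 = 242, and then y* = 694 - 1.6·242 = 307.

x* ≈ 242, y* ≈ 307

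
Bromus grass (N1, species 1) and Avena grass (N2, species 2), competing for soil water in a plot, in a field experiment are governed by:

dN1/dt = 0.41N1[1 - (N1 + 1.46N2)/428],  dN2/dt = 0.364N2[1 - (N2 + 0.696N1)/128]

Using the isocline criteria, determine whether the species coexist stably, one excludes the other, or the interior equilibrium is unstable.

Compare the nullcline intercepts: K1/α12 = 428/1.46 = 293 > K2 = 128; K2/α21 = 128/0.696 = 184 < K1 = 428.
Since the inequalities point opposite ways, species 1 can invade but species 2 cannot.

species 1 excludes species 2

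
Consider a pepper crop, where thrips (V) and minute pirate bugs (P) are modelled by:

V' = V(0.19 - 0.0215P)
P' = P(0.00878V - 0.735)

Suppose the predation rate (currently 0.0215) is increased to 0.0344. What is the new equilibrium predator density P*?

P* ≈ 5.52

At the interior fixed point, setting dV/dt = 0 with V > 0 fixes P* = (prey growth rate)/(VP coefficient) — independent of the other coefficients.
With the change, P* = 0.19/0.0344 = 5.52; it falls from 8.84.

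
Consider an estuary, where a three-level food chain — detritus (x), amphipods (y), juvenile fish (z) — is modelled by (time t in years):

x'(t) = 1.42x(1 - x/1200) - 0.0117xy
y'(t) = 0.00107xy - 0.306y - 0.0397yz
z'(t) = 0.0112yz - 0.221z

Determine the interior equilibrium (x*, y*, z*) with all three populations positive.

x* ≈ 1000, y* ≈ 19.7, z* ≈ 19.4

From dz/dt = 0: 0.0112y* = 0.221, so y* = 19.7.
From dx/dt = 0: 1.42(1 - x*/1200) = 0.0117·19.7, giving x* = 1200·(1 - 0.163) = 1000.
From dy/dt = 0: 0.00107·1000 - 0.306 = 0.0397z*, so z* = 0.769/0.0397 = 19.4.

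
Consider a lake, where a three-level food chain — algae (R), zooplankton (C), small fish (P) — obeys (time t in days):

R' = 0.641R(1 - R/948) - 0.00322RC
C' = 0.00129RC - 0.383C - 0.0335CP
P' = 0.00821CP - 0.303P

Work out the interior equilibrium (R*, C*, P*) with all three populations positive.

From dP/dt = 0: 0.00821C* = 0.303, so C* = 36.9.
From dR/dt = 0: 0.641(1 - R*/948) = 0.00322·36.9, giving R* = 948·(1 - 0.185) = 772.
From dC/dt = 0: 0.00129·772 - 0.383 = 0.0335P*, so P* = 0.613/0.0335 = 18.3.

R* ≈ 772, C* ≈ 36.9, P* ≈ 18.3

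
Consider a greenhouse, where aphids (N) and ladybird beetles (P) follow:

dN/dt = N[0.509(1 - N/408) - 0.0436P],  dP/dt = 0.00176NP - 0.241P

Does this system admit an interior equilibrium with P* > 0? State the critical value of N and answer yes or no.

Threshold N = 137; K > 137, so yes, the predator persists.

The predator equation gives dP/dt > 0 only when N > 0.241/0.00176 = 137.
Without the predator, N → K = 408. Since 408 > 137, the predator can invade and persist.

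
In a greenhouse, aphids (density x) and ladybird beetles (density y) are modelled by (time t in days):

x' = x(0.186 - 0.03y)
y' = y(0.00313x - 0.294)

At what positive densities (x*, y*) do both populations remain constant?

Set dy/dt = 0 with y > 0: 0.00313x - 0.294 = 0, so x* = 0.294/0.00313 = 93.9.
Set dx/dt = 0 with x > 0: 0.186 - 0.03y = 0, so y* = 0.186/0.03 = 6.2.

x* ≈ 93.9, y* ≈ 6.2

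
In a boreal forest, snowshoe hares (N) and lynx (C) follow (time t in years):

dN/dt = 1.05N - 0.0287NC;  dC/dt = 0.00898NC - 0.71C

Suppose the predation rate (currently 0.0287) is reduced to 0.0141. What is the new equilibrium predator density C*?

At the interior fixed point, setting dN/dt = 0 with N > 0 fixes C* = (prey growth rate)/(NC coefficient) — independent of the other coefficients.
With the change, C* = 1.05/0.0141 = 74.5; it rises from 36.6.

C* ≈ 74.5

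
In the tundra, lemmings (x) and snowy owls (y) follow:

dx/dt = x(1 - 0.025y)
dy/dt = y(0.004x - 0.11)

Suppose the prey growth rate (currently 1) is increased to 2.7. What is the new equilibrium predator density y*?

At the interior fixed point, setting dx/dt = 0 with x > 0 fixes y* = (prey growth rate)/(xy coefficient) — independent of the other coefficients.
With the change, y* = 2.7/0.025 = 108; it rises from 40.

y* ≈ 108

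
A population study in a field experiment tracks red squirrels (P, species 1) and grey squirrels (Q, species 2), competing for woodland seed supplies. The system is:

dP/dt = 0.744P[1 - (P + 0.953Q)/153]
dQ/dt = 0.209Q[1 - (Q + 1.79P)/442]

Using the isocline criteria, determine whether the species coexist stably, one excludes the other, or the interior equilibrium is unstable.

Compare the nullcline intercepts: K1/α12 = 153/0.953 = 161 < K2 = 442; K2/α21 = 442/1.79 = 247 > K1 = 153.
Since the inequalities point opposite ways, species 2 can invade but species 1 cannot.

species 2 excludes species 1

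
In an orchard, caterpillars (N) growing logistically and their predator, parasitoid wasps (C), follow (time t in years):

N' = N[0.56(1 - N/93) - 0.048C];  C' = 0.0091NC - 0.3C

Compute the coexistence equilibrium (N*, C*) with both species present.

From dC/dt = 0 with C > 0: 0.0091N* = 0.3, so N* = 33.
Substitute into dN/dt = 0: 0.56(1 - 33/93) = 0.048C*.
The bracket is 0.646, giving C* = 0.361/0.048 = 7.53.

N* ≈ 33, C* ≈ 7.53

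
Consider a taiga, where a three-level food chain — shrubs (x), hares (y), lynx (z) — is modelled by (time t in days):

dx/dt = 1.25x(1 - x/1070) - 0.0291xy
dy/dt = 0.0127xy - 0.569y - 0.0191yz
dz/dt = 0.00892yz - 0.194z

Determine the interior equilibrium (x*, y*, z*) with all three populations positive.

From dz/dt = 0: 0.00892y* = 0.194, so y* = 21.7.
From dx/dt = 0: 1.25(1 - x*/1070) = 0.0291·21.7, giving x* = 1070·(1 - 0.506) = 528.
From dy/dt = 0: 0.0127·528 - 0.569 = 0.0191z*, so z* = 6.14/0.0191 = 321.

x* ≈ 528, y* ≈ 21.7, z* ≈ 321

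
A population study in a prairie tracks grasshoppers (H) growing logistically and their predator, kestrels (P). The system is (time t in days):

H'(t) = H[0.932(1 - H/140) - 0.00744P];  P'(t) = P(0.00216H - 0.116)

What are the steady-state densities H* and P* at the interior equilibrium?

From dP/dt = 0 with P > 0: 0.00216H* = 0.116, so H* = 53.7.
Substitute into dH/dt = 0: 0.932(1 - 53.7/140) = 0.00744P*.
The bracket is 0.616, giving P* = 0.574/0.00744 = 77.2.

H* ≈ 53.7, P* ≈ 77.2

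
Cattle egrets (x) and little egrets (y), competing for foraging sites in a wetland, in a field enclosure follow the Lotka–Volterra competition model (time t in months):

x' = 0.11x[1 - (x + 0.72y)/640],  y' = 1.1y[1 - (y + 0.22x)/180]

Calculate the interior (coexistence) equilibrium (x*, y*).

Setting both brackets to zero gives the nullclines x + 0.72y = 640 and 0.22x + y = 180.
Substituting y = 180 - 0.22x into the first: x(1 - 0.72·0.22) = 640 - 0.72·180.
So x* = 510/0.842 = 606, and then y* = 180 - 0.22·606 = 46.6.

x* ≈ 606, y* ≈ 46.6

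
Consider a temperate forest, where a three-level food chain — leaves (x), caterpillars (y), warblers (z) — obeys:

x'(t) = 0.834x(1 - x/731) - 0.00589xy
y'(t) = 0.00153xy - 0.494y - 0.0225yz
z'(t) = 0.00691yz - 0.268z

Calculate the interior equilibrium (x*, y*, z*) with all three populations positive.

x* ≈ 531, y* ≈ 38.8, z* ≈ 14.1

From dz/dt = 0: 0.00691y* = 0.268, so y* = 38.8.
From dx/dt = 0: 0.834(1 - x*/731) = 0.00589·38.8, giving x* = 731·(1 - 0.274) = 531.
From dy/dt = 0: 0.00153·531 - 0.494 = 0.0225z*, so z* = 0.318/0.0225 = 14.1.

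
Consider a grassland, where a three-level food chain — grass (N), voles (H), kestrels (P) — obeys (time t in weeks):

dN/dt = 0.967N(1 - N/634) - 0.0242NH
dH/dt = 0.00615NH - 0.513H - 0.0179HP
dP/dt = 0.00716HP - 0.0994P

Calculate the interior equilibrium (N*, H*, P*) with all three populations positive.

N* ≈ 414, H* ≈ 13.9, P* ≈ 113

From dP/dt = 0: 0.00716H* = 0.0994, so H* = 13.9.
From dN/dt = 0: 0.967(1 - N*/634) = 0.0242·13.9, giving N* = 634·(1 - 0.347) = 414.
From dH/dt = 0: 0.00615·414 - 0.513 = 0.0179P*, so P* = 2.03/0.0179 = 113.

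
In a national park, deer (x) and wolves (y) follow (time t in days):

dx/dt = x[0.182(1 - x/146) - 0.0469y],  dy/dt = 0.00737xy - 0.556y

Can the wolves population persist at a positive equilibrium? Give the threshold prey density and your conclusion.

The predator equation gives dy/dt > 0 only when x > 0.556/0.00737 = 75.4.
Without the predator, x → K = 146. Since 146 > 75.4, the predator can invade and persist.

Threshold x = 75.4; K > 75.4, so yes, the predator persists.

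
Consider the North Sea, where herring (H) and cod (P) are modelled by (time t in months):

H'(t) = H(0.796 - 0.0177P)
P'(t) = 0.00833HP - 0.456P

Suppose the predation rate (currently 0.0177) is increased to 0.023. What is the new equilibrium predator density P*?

At the interior fixed point, setting dH/dt = 0 with H > 0 fixes P* = (prey growth rate)/(HP coefficient) — independent of the other coefficients.
With the change, P* = 0.796/0.023 = 34.6; it falls from 45.

P* ≈ 34.6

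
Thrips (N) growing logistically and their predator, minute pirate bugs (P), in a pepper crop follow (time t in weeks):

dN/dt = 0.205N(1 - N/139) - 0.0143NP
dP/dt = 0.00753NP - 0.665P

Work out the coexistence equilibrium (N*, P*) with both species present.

N* ≈ 88.3, P* ≈ 5.23

From dP/dt = 0 with P > 0: 0.00753N* = 0.665, so N* = 88.3.
Substitute into dN/dt = 0: 0.205(1 - 88.3/139) = 0.0143P*.
The bracket is 0.365, giving P* = 0.0748/0.0143 = 5.23.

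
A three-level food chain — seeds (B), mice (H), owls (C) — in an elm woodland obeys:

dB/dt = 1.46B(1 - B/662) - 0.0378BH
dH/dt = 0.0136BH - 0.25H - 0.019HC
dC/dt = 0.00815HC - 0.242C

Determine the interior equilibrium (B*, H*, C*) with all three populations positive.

From dC/dt = 0: 0.00815H* = 0.242, so H* = 29.7.
From dB/dt = 0: 1.46(1 - B*/662) = 0.0378·29.7, giving B* = 662·(1 - 0.769) = 153.
From dH/dt = 0: 0.0136·153 - 0.25 = 0.019C*, so C* = 1.83/0.019 = 96.4.

B* ≈ 153, H* ≈ 29.7, C* ≈ 96.4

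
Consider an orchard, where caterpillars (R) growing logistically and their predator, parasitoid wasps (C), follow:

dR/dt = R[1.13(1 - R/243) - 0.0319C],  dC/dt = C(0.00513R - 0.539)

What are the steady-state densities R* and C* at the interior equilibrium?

R* ≈ 105, C* ≈ 20.1

From dC/dt = 0 with C > 0: 0.00513R* = 0.539, so R* = 105.
Substitute into dR/dt = 0: 1.13(1 - 105/243) = 0.0319C*.
The bracket is 0.568, giving C* = 0.641/0.0319 = 20.1.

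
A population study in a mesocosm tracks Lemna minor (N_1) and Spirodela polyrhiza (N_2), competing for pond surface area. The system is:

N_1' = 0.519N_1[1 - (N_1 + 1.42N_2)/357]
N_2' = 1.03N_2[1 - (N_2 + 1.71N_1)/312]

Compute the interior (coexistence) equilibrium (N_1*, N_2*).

Setting both brackets to zero gives the nullclines N_1 + 1.42N_2 = 357 and 1.71N_1 + N_2 = 312.
Substituting N_2 = 312 - 1.71N_1 into the first: N_1(1 - 1.42·1.71) = 357 - 1.42·312.
So N_1* = -86/-1.43 = 60.2, and then N_2* = 312 - 1.71·60.2 = 209.

N_1* ≈ 60.2, N_2* ≈ 209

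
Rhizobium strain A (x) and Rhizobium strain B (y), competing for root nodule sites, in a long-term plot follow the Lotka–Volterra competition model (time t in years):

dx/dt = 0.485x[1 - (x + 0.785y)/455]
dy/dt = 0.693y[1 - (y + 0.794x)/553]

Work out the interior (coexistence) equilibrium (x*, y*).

Setting both brackets to zero gives the nullclines x + 0.785y = 455 and 0.794x + y = 553.
Substituting y = 553 - 0.794x into the first: x(1 - 0.785·0.794) = 455 - 0.785·553.
So x* = 20.9/0.377 = 55.5, and then y* = 553 - 0.794·55.5 = 509.

x* ≈ 55.5, y* ≈ 509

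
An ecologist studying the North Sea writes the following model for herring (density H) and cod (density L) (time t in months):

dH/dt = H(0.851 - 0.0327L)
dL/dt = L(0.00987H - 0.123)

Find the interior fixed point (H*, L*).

Set dL/dt = 0 with L > 0: 0.00987H - 0.123 = 0, so H* = 0.123/0.00987 = 12.5.
Set dH/dt = 0 with H > 0: 0.851 - 0.0327L = 0, so L* = 0.851/0.0327 = 26.

H* ≈ 12.5, L* ≈ 26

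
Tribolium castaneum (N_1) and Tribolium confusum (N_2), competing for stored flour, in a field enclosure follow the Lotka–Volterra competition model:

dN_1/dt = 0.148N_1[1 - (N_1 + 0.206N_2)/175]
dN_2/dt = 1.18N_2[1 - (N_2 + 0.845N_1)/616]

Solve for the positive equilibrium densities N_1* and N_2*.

N_1* ≈ 58.2, N_2* ≈ 567

Setting both brackets to zero gives the nullclines N_1 + 0.206N_2 = 175 and 0.845N_1 + N_2 = 616.
Substituting N_2 = 616 - 0.845N_1 into the first: N_1(1 - 0.206·0.845) = 175 - 0.206·616.
So N_1* = 48.1/0.826 = 58.2, and then N_2* = 616 - 0.845·58.2 = 567.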